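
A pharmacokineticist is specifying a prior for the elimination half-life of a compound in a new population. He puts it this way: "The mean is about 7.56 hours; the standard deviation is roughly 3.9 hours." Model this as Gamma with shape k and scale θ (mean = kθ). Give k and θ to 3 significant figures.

k ≈ 3.76, θ ≈ 2.01

For Gamma(k, scale θ): mean = kθ, variance = kθ², so CV = 1/√k.
CV = SD/mean = 3.9/7.56 = 0.5159, hence k = 1/CV² = 3.76.
Then θ = mean/k = 7.56/3.76 = 2.01.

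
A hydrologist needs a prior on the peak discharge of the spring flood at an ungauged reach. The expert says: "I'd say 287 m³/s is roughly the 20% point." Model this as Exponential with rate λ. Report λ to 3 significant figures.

λ ≈ 0.000778

P(T < 287.0) = 1 − e^(−λ·287.0) = 0.2, so λ = −ln(1−0.2)/287.0 = −ln(0.8)/287.0 = 0.000778.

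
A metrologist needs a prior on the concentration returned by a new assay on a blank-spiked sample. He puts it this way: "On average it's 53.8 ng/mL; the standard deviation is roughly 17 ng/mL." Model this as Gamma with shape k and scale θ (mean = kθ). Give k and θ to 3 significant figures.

For Gamma(k, scale θ): mean = kθ, variance = kθ², so CV = 1/√k.
CV = SD/mean = 17/53.8 = 0.316, hence k = 1/CV² = 10.
Then θ = mean/k = 53.8/10 = 5.37.

k ≈ 10, θ ≈ 5.37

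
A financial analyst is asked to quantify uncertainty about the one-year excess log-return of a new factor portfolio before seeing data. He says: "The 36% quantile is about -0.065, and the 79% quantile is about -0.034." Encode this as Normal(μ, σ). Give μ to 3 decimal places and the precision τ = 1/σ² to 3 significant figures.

μ = -0.055, τ = 1410

The p-quantile of Normal(μ,σ) is μ + z_p·σ, with z_{0.36} = -0.3585 and z_{0.79} = 0.8064.
Eliminate σ: μ = (z₂·x₁ − z₁·x₂)/(z₂ − z₁) = (0.8064·-0.065 − (-0.3585)·-0.034)/1.165 = -0.055.
Then σ = (x₂ − x₁)/(z₂ − z₁) = (-0.034 − -0.065)/1.165 = 0.027.
Precision τ = 1/σ² = 1/0.02661² = 1410.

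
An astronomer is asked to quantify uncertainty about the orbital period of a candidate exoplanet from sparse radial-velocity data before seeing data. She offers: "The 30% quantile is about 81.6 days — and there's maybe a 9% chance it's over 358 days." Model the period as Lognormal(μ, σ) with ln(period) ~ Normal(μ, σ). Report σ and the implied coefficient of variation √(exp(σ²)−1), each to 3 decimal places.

σ ≈ 0.793, CV ≈ 0.935

If T ~ Lognormal(μ,σ) then ln T ~ Normal(μ,σ), so the p-quantile of ln T is μ + z_p·σ.
ln(81.6) = 4.402 and ln(358) = 5.881; z_{0.3} = -0.5244, z_{0.91} = 1.341.
σ = (5.881 − 4.402)/(1.341 − (-0.5244)) = 0.793.
μ = 4.402 − (-0.5244)·0.793 = 4.818.
CV = √(exp(σ²)−1) = √(exp(0.6285)−1) = 0.935.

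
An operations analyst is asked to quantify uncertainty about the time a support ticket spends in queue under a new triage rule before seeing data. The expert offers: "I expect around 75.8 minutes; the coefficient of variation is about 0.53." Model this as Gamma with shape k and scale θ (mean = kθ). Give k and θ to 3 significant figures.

For Gamma(k, scale θ): mean = kθ, variance = kθ², so CV = 1/√k.
CV = 0.53, hence k = 1/CV² = 3.56.
Then θ = mean/k = 75.8/3.56 = 21.3.

k ≈ 3.56, θ ≈ 21.3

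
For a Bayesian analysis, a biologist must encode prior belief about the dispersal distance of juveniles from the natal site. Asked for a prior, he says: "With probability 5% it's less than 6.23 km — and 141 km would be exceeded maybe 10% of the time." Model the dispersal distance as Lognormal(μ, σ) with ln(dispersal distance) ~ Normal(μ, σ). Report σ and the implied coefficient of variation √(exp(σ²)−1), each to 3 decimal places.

σ ≈ 1.066, CV ≈ 1.454

If T ~ Lognormal(μ,σ) then ln T ~ Normal(μ,σ), so the p-quantile of ln T is μ + z_p·σ.
ln(6.23) = 1.829 and ln(141) = 4.949; z_{0.05} = -1.645, z_{0.9} = 1.282.
σ = (4.949 − 1.829)/(1.282 − (-1.645)) = 1.066.
μ = 1.829 − (-1.645)·1.066 = 3.583.
CV = √(exp(σ²)−1) = √(exp(1.1362)−1) = 1.454.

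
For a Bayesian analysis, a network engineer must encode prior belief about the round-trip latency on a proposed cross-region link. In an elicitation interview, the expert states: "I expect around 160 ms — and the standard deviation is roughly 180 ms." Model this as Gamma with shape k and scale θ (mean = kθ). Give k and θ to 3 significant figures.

For Gamma(k, scale θ): mean = kθ, variance = kθ², so CV = 1/√k.
CV = SD/mean = 180/160 = 1.125, hence k = 1/CV² = 0.79.
Then θ = mean/k = 160/0.79 = 202.

k ≈ 0.79, θ ≈ 202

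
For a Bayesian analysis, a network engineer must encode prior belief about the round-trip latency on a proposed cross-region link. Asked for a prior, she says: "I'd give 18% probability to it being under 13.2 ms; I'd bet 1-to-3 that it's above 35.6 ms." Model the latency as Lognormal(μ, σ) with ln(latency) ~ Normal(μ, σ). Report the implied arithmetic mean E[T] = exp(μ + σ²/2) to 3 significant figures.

E[T] ≈ 28.4 ms

If T ~ Lognormal(μ,σ) then ln T ~ Normal(μ,σ), so the p-quantile of ln T is μ + z_p·σ.
ln(13.2) = 2.58 and ln(35.6) = 3.572; z_{0.18} = -0.9154, z_{0.75} = 0.6745.
σ = (3.572 − 2.58)/(0.6745 − (-0.9154)) = 0.624.
μ = 2.58 − (-0.9154)·0.624 = 3.151.
E[T] = exp(μ + σ²/2) = exp(3.151 + 0.1947) = 28.4 ms.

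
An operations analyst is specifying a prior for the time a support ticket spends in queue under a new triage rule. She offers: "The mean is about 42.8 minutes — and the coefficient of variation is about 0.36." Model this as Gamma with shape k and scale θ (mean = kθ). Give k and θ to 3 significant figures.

For Gamma(k, scale θ): mean = kθ, variance = kθ², so CV = 1/√k.
CV = 0.36, hence k = 1/CV² = 7.72.
Then θ = mean/k = 42.8/7.72 = 5.55.

k ≈ 7.72, θ ≈ 5.55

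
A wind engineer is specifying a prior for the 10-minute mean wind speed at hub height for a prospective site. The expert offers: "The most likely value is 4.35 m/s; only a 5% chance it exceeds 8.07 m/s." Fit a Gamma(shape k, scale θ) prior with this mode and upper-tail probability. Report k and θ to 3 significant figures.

k ≈ 8.29, θ ≈ 0.597

Gamma(k,θ) with k>1 has mode (k−1)θ, so θ = 4.35/(k−1).
Need P(X < 8.07) = 0.95 with θ tied to k this way. Start at k = 2, θ = 4.35: P(X<8.07) ≈ 0.553.
Too low — raise k to concentrate. Iterating converges to k ≈ 8.29.
Then θ = 4.35/(8.29−1) ≈ 0.597.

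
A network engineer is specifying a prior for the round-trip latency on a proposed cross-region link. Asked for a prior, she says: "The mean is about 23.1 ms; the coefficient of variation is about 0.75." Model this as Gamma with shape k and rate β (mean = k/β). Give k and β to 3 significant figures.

For Gamma(k, rate β): mean = k/β, variance = k/β², so CV = 1/√k.
CV = 0.75, hence k = 1/CV² = 1.78.
Then β = k/mean = 1.78/23.1 = 0.077.

k ≈ 1.78, β ≈ 0.077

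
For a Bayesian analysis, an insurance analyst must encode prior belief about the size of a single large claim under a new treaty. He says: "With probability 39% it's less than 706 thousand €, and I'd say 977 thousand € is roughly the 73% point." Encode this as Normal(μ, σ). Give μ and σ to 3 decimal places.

μ = 790.848, σ = 303.767

For Normal(μ,σ), the p-quantile is μ + z_p·σ. Here z_{0.39} = -0.2793, z_{0.73} = 0.6128.
So 706 = μ − 0.2793σ and 977 = μ + 0.6128σ.
Subtracting: σ = (977 − 706)/(0.6128 − (-0.2793)) = 303.767.
Then μ = 706 − (-0.2793)·303.767 = 790.848.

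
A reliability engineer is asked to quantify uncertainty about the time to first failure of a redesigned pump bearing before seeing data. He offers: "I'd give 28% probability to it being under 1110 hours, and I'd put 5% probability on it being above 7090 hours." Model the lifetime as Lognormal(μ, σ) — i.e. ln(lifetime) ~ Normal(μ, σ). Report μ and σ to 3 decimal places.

If T ~ Lognormal(μ,σ) then ln T ~ Normal(μ,σ), so the p-quantile of ln T is μ + z_p·σ.
ln(1110) = 7.012 and ln(7090) = 8.866; z_{0.28} = -0.5828, z_{0.95} = 1.645.
σ = (8.866 − 7.012)/(1.645 − (-0.5828)) = 0.832.
μ = 7.012 − (-0.5828)·0.832 = 7.497.

μ ≈ 7.497, σ ≈ 0.832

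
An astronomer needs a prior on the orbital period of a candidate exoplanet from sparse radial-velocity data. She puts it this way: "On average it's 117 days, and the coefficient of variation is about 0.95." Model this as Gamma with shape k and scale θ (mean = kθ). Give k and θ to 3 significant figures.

For Gamma(k, scale θ): mean = kθ, variance = kθ², so CV = 1/√k.
CV = 0.95, hence k = 1/CV² = 1.11.
Then θ = mean/k = 117/1.11 = 106.

k ≈ 1.11, θ ≈ 106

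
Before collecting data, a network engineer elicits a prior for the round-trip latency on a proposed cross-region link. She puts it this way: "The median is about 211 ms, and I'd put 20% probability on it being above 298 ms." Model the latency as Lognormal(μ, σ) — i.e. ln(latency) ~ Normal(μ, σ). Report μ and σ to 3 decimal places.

μ ≈ 5.352, σ ≈ 0.410

If T ~ Lognormal(μ,σ) then ln T ~ Normal(μ,σ), so the p-quantile of ln T is μ + z_p·σ.
ln(211) = 5.352 and ln(298) = 5.697; z_{0.5} = 0, z_{0.8} = 0.8416.
σ = (5.697 − 5.352)/(0.8416 − (0)) = 0.410.
μ = 5.352 − (0)·0.410 = 5.352.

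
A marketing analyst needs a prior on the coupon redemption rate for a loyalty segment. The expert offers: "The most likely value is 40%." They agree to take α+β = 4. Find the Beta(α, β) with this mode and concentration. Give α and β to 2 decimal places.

α = 1.80, β = 2.20

For α,β > 1 the Beta mode is (α−1)/(α+β−2). With α+β = 4, the mode is (α−1)/2.
Set (α−1)/2 = 0.4 → α = 1 + 0.4·2 = 1.80.
β = 4 − α = 2.20.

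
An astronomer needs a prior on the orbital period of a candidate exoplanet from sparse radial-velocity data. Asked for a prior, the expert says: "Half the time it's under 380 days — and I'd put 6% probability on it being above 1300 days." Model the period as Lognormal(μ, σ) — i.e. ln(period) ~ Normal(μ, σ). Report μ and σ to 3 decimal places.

μ ≈ 5.940, σ ≈ 0.791

If T ~ Lognormal(μ,σ) then ln T ~ Normal(μ,σ), so the p-quantile of ln T is μ + z_p·σ.
ln(380) = 5.94 and ln(1300) = 7.17; z_{0.5} = 0, z_{0.94} = 1.555.
σ = (7.17 − 5.94)/(1.555 − (0)) = 0.791.
μ = 5.94 − (0)·0.791 = 5.940.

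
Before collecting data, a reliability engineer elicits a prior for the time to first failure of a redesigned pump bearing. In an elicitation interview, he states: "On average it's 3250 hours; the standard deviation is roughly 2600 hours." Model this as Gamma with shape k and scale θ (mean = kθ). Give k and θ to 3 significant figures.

k ≈ 1.56, θ ≈ 2080

For Gamma(k, scale θ): mean = kθ, variance = kθ², so CV = 1/√k.
CV = SD/mean = 2600/3250 = 0.8, hence k = 1/CV² = 1.56.
Then θ = mean/k = 3250/1.56 = 2080.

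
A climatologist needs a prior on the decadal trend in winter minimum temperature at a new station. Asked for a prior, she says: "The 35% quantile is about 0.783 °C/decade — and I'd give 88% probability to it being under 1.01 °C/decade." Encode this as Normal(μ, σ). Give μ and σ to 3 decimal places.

μ = 0.839, σ = 0.145

For Normal(μ,σ), the p-quantile is μ + z_p·σ. Here z_{0.35} = -0.3853, z_{0.88} = 1.175.
So 0.783 = μ − 0.3853σ and 1.01 = μ + 1.175σ.
Subtracting: σ = (1.01 − 0.783)/(1.175 − (-0.3853)) = 0.145.
Then μ = 0.783 − (-0.3853)·0.145 = 0.839.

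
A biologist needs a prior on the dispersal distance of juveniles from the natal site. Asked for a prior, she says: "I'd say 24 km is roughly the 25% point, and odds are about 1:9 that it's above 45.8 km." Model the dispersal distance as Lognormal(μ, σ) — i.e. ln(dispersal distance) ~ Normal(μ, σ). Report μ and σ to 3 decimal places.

If T ~ Lognormal(μ,σ) then ln T ~ Normal(μ,σ), so the p-quantile of ln T is μ + z_p·σ.
ln(24) = 3.178 and ln(45.8) = 3.824; z_{0.25} = -0.6745, z_{0.9} = 1.282.
σ = (3.824 − 3.178)/(1.282 − (-0.6745)) = 0.330.
μ = 3.178 − (-0.6745)·0.330 = 3.401.

μ ≈ 3.401, σ ≈ 0.330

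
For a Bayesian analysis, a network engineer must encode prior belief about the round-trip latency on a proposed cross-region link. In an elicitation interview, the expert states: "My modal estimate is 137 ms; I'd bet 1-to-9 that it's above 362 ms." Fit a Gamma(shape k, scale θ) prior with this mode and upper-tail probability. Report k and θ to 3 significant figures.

k ≈ 3.03, θ ≈ 67.5

Gamma(k,θ) with k>1 has mode (k−1)θ, so θ = 137/(k−1).
Need P(X < 362) = 0.9 with θ tied to k this way. Start at k = 2, θ = 137: P(X<362) ≈ 0.741.
Too low — raise k to concentrate. Iterating converges to k ≈ 3.03.
Then θ = 137/(3.03−1) ≈ 67.5.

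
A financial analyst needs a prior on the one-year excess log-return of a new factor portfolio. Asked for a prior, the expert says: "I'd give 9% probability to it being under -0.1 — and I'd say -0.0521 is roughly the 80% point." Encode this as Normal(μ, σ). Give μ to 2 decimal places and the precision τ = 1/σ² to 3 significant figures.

μ = -0.07, τ = 2080

The p-quantile of Normal(μ,σ) is μ + z_p·σ, with z_{0.09} = -1.341 and z_{0.8} = 0.8416.
Eliminate σ: μ = (z₂·x₁ − z₁·x₂)/(z₂ − z₁) = (0.8416·-0.1 − (-1.341)·-0.0521)/2.182 = -0.07.
Then σ = (x₂ − x₁)/(z₂ − z₁) = (-0.0521 − -0.1)/2.182 = 0.02.
Precision τ = 1/σ² = 1/0.02195² = 2080.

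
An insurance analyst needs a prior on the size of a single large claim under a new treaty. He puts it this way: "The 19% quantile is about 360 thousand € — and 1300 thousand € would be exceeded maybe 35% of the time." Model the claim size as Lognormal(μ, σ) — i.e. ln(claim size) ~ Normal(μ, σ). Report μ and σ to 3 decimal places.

If T ~ Lognormal(μ,σ) then ln T ~ Normal(μ,σ), so the p-quantile of ln T is μ + z_p·σ.
ln(360) = 5.886 and ln(1300) = 7.17; z_{0.19} = -0.8779, z_{0.65} = 0.3853.
σ = (7.17 − 5.886)/(0.3853 − (-0.8779)) = 1.016.
μ = 5.886 − (-0.8779)·1.016 = 6.778.

μ ≈ 6.778, σ ≈ 1.016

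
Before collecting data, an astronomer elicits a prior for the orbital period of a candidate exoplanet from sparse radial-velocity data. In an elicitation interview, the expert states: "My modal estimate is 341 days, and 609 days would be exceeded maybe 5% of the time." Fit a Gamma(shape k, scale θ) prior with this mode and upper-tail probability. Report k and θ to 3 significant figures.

k ≈ 9.29, θ ≈ 41.1

Gamma(k,θ) with k>1 has mode (k−1)θ, so θ = 341/(k−1).
Need P(X < 609) = 0.95 with θ tied to k this way. Start at k = 2, θ = 341: P(X<609) ≈ 0.533.
Too low — raise k to concentrate. Iterating converges to k ≈ 9.29.
Then θ = 341/(9.29−1) ≈ 41.1.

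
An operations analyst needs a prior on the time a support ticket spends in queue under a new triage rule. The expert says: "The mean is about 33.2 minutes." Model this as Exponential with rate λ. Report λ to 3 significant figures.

λ ≈ 0.0301

Exponential mean = 1/λ, so λ = 1/33.2 = 0.0301.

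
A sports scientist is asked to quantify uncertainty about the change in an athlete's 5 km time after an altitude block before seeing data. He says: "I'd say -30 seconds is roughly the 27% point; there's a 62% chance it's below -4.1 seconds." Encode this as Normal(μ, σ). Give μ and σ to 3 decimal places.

The p-quantile of Normal(μ,σ) is μ + z_p·σ, with z_{0.27} = -0.6128 and z_{0.62} = 0.3055.
Eliminate σ: μ = (z₂·x₁ − z₁·x₂)/(z₂ − z₁) = (0.3055·-30 − (-0.6128)·-4.1)/0.9183 = -12.716.
Then σ = (x₂ − x₁)/(z₂ − z₁) = (-4.1 − -30)/0.9183 = 28.204.

μ = -12.716, σ = 28.204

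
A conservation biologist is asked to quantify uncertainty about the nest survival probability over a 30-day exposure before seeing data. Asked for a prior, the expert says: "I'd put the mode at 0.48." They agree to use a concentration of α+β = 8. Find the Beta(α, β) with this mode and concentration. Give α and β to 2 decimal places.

For α,β > 1 the Beta mode is (α−1)/(α+β−2). With α+β = 8, the mode is (α−1)/6.
Set (α−1)/6 = 0.48 → α = 1 + 0.48·6 = 3.88.
β = 8 − α = 4.12.

α = 3.88, β = 4.12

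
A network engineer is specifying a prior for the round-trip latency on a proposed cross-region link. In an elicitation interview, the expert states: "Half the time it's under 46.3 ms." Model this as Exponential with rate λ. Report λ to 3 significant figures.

λ ≈ 0.015

Exponential median = ln 2 / λ, so λ = ln 2 / 46.3 = 0.015.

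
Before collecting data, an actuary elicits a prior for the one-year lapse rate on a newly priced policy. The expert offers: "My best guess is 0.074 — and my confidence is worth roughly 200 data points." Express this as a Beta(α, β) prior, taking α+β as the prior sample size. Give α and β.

Under the effective-sample-size interpretation, Beta(α, β) has prior mean α/(α+β) and prior sample size α+β.
So α+β = 200 and α/(α+β) = 0.074, giving α = 0.074·200 = 14.8 and β = 200 − 14.8 = 185.2.

α = 14.8, β = 185.2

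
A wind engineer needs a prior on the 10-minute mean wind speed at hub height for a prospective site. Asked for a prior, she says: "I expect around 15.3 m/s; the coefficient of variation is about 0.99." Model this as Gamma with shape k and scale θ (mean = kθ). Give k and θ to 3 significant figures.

k ≈ 1.02, θ ≈ 15

For Gamma(k, scale θ): mean = kθ, variance = kθ², so CV = 1/√k.
CV = 0.99, hence k = 1/CV² = 1.02.
Then θ = mean/k = 15.3/1.02 = 15.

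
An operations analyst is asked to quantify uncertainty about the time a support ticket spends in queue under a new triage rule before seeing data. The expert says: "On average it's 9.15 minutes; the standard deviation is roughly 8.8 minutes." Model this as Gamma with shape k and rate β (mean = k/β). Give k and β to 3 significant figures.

k ≈ 1.08, β ≈ 0.118

For Gamma(k, rate β): mean = k/β, variance = k/β², so CV = 1/√k.
CV = SD/mean = 8.8/9.15 = 0.9617, hence k = 1/CV² = 1.08.
Then β = k/mean = 1.08/9.15 = 0.118.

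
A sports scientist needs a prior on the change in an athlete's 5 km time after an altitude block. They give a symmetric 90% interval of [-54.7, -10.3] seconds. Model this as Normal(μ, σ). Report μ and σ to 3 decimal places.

A symmetric 90% interval runs μ ± z·σ with z = 1.645.
Half-width = 22.2, so σ = 22.2/1.645 = 13.497.
μ is the interval midpoint, -32.500.

μ = -32.500, σ = 13.497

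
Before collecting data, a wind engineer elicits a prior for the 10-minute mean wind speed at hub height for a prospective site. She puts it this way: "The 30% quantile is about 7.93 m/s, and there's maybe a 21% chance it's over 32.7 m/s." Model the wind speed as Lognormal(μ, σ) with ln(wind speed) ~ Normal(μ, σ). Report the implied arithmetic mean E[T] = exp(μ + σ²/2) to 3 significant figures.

E[T] ≈ 24.4 m/s

If T ~ Lognormal(μ,σ) then ln T ~ Normal(μ,σ), so the p-quantile of ln T is μ + z_p·σ.
ln(7.93) = 2.071 and ln(32.7) = 3.487; z_{0.3} = -0.5244, z_{0.79} = 0.8064.
σ = (3.487 − 2.071)/(0.8064 − (-0.5244)) = 1.065.
μ = 2.071 − (-0.5244)·1.065 = 2.629.
E[T] = exp(μ + σ²/2) = exp(2.629 + 0.5666) = 24.4 m/s.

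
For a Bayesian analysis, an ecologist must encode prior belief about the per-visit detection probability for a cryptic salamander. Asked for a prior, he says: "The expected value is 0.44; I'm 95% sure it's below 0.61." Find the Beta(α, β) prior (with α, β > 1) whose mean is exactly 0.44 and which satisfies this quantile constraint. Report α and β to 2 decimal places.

α ≈ 10.12, β ≈ 12.88

With mean 0.44 fixed, write α = 0.44s, β = 0.56s where s = α+β.
Need P(θ < 0.61) = 0.95 under Beta(0.44s, 0.56s). Normal approximation: (q−m)/√(m(1−m)/s) ≈ z_{0.95} = 1.64, so s ≈ 0.44·0.56·(1.64)²/(0.61−0.44)² = 23.1.
At s = 23.1: P(θ<0.61) ≈ 0.950. Adjusting to match 0.95 gives s ≈ 23.01.
So α = 0.44·23.01 ≈ 10.12, β = 0.56·23.01 ≈ 12.88.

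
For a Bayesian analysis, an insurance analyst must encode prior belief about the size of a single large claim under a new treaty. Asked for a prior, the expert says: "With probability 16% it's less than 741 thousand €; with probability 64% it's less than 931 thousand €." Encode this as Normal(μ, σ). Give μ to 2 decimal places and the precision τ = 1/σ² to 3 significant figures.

The p-quantile of Normal(μ,σ) is μ + z_p·σ, with z_{0.16} = -0.9945 and z_{0.64} = 0.3585.
Eliminate σ: μ = (z₂·x₁ − z₁·x₂)/(z₂ − z₁) = (0.3585·741 − (-0.9945)·931)/1.353 = 880.66.
Then σ = (x₂ − x₁)/(z₂ − z₁) = (931 − 741)/1.353 = 140.44.
Precision τ = 1/σ² = 1/140.4² = 5.07e-05.

μ = 880.66, τ = 5.07e-05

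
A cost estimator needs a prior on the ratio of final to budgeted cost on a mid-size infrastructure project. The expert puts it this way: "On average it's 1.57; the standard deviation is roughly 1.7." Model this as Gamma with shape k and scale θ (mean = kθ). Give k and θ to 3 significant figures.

For Gamma(k, scale θ): mean = kθ, variance = kθ², so CV = 1/√k.
CV = SD/mean = 1.7/1.57 = 1.083, hence k = 1/CV² = 0.853.
Then θ = mean/k = 1.57/0.853 = 1.84.

k ≈ 0.853, θ ≈ 1.84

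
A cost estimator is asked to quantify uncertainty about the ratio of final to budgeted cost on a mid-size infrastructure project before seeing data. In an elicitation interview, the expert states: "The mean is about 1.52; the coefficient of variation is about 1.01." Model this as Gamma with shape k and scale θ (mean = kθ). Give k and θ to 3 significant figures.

k ≈ 0.98, θ ≈ 1.55

For Gamma(k, scale θ): mean = kθ, variance = kθ², so CV = 1/√k.
CV = 1.01, hence k = 1/CV² = 0.98.
Then θ = mean/k = 1.52/0.98 = 1.55.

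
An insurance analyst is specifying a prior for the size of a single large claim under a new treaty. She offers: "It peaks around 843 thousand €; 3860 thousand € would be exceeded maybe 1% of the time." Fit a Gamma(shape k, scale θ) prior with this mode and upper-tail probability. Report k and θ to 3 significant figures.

k ≈ 2.74, θ ≈ 485

Gamma(k,θ) with k>1 has mode (k−1)θ, so θ = 843/(k−1).
Need P(X < 3860) = 0.99 with θ tied to k this way. Start at k = 2, θ = 843: P(X<3860) ≈ 0.943.
Too low — raise k to concentrate. Iterating converges to k ≈ 2.74.
Then θ = 843/(2.74−1) ≈ 485.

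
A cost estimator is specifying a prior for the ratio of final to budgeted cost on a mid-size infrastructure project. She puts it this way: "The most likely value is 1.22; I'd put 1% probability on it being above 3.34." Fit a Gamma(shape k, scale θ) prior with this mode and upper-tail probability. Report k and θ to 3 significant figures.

Gamma(k,θ) with k>1 has mode (k−1)θ, so θ = 1.22/(k−1).
Need P(X < 3.34) = 0.99 with θ tied to k this way. Start at k = 2, θ = 1.22: P(X<3.34) ≈ 0.758.
Too low — raise k to concentrate. Iterating converges to k ≈ 5.53.
Then θ = 1.22/(5.53−1) ≈ 0.269.

k ≈ 5.53, θ ≈ 0.269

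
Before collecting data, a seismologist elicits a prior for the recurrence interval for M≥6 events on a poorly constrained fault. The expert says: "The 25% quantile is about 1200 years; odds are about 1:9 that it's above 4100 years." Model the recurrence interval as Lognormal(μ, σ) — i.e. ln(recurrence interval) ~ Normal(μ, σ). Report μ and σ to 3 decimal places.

μ ≈ 7.514, σ ≈ 0.628

If T ~ Lognormal(μ,σ) then ln T ~ Normal(μ,σ), so the p-quantile of ln T is μ + z_p·σ.
ln(1200) = 7.09 and ln(4100) = 8.319; z_{0.25} = -0.6745, z_{0.9} = 1.282.
σ = (8.319 − 7.09)/(1.282 − (-0.6745)) = 0.628.
μ = 7.09 − (-0.6745)·0.628 = 7.514.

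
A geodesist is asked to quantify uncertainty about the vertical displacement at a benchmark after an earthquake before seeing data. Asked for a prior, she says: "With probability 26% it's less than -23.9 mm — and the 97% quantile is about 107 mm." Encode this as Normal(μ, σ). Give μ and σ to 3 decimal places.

For Normal(μ,σ), the p-quantile is μ + z_p·σ. Here z_{0.26} = -0.6433, z_{0.97} = 1.881.
So -23.9 = μ − 0.6433σ and 107 = μ + 1.881σ.
Subtracting: σ = (107 − -23.9)/(1.881 − (-0.6433)) = 51.859.
Then μ = -23.9 − (-0.6433)·51.859 = 9.463.

μ = 9.463, σ = 51.859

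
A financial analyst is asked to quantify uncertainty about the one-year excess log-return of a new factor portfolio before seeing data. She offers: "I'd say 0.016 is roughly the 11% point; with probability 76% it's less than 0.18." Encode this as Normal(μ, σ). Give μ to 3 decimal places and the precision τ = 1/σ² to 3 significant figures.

The p-quantile of Normal(μ,σ) is μ + z_p·σ, with z_{0.11} = -1.227 and z_{0.76} = 0.7063.
Eliminate σ: μ = (z₂·x₁ − z₁·x₂)/(z₂ − z₁) = (0.7063·0.016 − (-1.227)·0.18)/1.933 = 0.120.
Then σ = (x₂ − x₁)/(z₂ − z₁) = (0.18 − 0.016)/1.933 = 0.085.
Precision τ = 1/σ² = 1/0.08485² = 139.

μ = 0.120, τ = 139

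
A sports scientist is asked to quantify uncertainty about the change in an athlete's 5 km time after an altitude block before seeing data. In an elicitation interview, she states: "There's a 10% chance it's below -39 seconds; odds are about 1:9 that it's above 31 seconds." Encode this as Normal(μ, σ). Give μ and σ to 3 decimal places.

The p-quantile of Normal(μ,σ) is μ + z_p·σ, with z_{0.1} = -1.282 and z_{0.9} = 1.282.
Eliminate σ: μ = (z₂·x₁ − z₁·x₂)/(z₂ − z₁) = (1.282·-39 − (-1.282)·31)/2.563 = -4.000.
Then σ = (x₂ − x₁)/(z₂ − z₁) = (31 − -39)/2.563 = 27.311.

μ = -4.000, σ = 27.311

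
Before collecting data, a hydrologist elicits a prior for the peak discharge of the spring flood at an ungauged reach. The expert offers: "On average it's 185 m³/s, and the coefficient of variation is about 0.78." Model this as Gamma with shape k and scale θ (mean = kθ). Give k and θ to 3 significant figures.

k ≈ 1.64, θ ≈ 113

For Gamma(k, scale θ): mean = kθ, variance = kθ², so CV = 1/√k.
CV = 0.78, hence k = 1/CV² = 1.64.
Then θ = mean/k = 185/1.64 = 113.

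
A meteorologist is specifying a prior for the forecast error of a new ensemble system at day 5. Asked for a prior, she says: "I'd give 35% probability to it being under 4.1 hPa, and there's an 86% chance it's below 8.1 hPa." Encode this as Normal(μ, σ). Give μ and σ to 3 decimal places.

For Normal(μ,σ), the p-quantile is μ + z_p·σ. Here z_{0.35} = -0.3853, z_{0.86} = 1.08.
So 4.1 = μ − 0.3853σ and 8.1 = μ + 1.08σ.
Subtracting: σ = (8.1 − 4.1)/(1.08 − (-0.3853)) = 2.729.
Then μ = 4.1 − (-0.3853)·2.729 = 5.152.

μ = 5.152, σ = 2.729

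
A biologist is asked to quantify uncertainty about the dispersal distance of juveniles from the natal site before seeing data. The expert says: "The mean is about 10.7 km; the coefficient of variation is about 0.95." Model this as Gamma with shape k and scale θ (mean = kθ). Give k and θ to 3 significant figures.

For Gamma(k, scale θ): mean = kθ, variance = kθ², so CV = 1/√k.
CV = 0.95, hence k = 1/CV² = 1.11.
Then θ = mean/k = 10.7/1.11 = 9.66.

k ≈ 1.11, θ ≈ 9.66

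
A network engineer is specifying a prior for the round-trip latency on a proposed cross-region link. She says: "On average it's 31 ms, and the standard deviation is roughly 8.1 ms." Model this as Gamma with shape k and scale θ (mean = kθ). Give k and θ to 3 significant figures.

For Gamma(k, scale θ): mean = kθ, variance = kθ², so CV = 1/√k.
CV = SD/mean = 8.1/31 = 0.2613, hence k = 1/CV² = 14.6.
Then θ = mean/k = 31/14.6 = 2.12.

k ≈ 14.6, θ ≈ 2.12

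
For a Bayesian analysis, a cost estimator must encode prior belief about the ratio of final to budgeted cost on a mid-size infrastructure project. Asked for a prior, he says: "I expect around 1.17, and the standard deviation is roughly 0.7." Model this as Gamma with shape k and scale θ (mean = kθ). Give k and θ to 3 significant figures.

For Gamma(k, scale θ): mean = kθ, variance = kθ², so CV = 1/√k.
CV = SD/mean = 0.7/1.17 = 0.5983, hence k = 1/CV² = 2.79.
Then θ = mean/k = 1.17/2.79 = 0.419.

k ≈ 2.79, θ ≈ 0.419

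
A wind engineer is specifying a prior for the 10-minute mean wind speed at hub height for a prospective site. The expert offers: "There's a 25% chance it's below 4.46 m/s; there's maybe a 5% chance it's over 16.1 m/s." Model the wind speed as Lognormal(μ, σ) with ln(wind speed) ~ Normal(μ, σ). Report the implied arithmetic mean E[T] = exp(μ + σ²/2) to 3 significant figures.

E[T] ≈ 7.55 m/s

If T ~ Lognormal(μ,σ) then ln T ~ Normal(μ,σ), so the p-quantile of ln T is μ + z_p·σ.
ln(4.46) = 1.495 and ln(16.1) = 2.779; z_{0.25} = -0.6745, z_{0.95} = 1.645.
σ = (2.779 − 1.495)/(1.645 − (-0.6745)) = 0.553.
μ = 1.495 − (-0.6745)·0.553 = 1.868.
E[T] = exp(μ + σ²/2) = exp(1.868 + 0.1532) = 7.55 m/s.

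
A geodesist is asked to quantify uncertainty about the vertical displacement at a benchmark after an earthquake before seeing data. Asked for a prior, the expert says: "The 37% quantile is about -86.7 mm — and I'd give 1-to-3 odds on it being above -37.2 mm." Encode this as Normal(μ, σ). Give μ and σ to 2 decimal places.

For Normal(μ,σ), the p-quantile is μ + z_p·σ. Here z_{0.37} = -0.3319, z_{0.75} = 0.6745.
So -86.7 = μ − 0.3319σ and -37.2 = μ + 0.6745σ.
Subtracting: σ = (-37.2 − -86.7)/(0.6745 − (-0.3319)) = 49.19.
Then μ = -86.7 − (-0.3319)·49.19 = -70.38.

μ = -70.38, σ = 49.19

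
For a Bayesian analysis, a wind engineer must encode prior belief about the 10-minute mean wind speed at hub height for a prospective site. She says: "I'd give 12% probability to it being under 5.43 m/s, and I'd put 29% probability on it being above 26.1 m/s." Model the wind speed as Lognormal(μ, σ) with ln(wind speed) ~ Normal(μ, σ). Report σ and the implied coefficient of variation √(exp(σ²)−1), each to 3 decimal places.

σ ≈ 0.908, CV ≈ 1.132

If T ~ Lognormal(μ,σ) then ln T ~ Normal(μ,σ), so the p-quantile of ln T is μ + z_p·σ.
ln(5.43) = 1.692 and ln(26.1) = 3.262; z_{0.12} = -1.175, z_{0.71} = 0.5534.
σ = (3.262 − 1.692)/(0.5534 − (-1.175)) = 0.908.
μ = 1.692 − (-1.175)·0.908 = 2.759.
CV = √(exp(σ²)−1) = √(exp(0.8251)−1) = 1.132.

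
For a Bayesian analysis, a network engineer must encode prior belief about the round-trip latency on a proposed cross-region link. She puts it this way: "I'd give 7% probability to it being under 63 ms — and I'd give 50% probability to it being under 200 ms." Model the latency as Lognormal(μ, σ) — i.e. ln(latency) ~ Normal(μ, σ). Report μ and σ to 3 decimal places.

μ ≈ 5.298, σ ≈ 0.783

If T ~ Lognormal(μ,σ) then ln T ~ Normal(μ,σ), so the p-quantile of ln T is μ + z_p·σ.
ln(63) = 4.143 and ln(200) = 5.298; z_{0.07} = -1.476, z_{0.5} = 0.
σ = (5.298 − 4.143)/(0 − (-1.476)) = 0.783.
μ = 4.143 − (-1.476)·0.783 = 5.298.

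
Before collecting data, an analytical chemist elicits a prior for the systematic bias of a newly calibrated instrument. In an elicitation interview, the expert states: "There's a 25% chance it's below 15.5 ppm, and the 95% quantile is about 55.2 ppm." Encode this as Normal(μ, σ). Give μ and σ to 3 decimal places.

For Normal(μ,σ), the p-quantile is μ + z_p·σ. Here z_{0.25} = -0.6745, z_{0.95} = 1.645.
So 15.5 = μ − 0.6745σ and 55.2 = μ + 1.645σ.
Subtracting: σ = (55.2 − 15.5)/(1.645 − (-0.6745)) = 17.117.
Then μ = 15.5 − (-0.6745)·17.117 = 27.045.

μ = 27.045, σ = 17.117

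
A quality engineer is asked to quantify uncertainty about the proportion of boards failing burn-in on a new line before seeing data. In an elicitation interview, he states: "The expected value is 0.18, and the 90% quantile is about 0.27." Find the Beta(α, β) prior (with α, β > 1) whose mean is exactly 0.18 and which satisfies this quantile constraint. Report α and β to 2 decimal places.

α ≈ 5.75, β ≈ 26.20

With mean 0.18 fixed, write α = 0.18s, β = 0.82s where s = α+β.
Need P(θ < 0.27) = 0.9 under Beta(0.18s, 0.82s). Normal approximation: (q−m)/√(m(1−m)/s) ≈ z_{0.9} = 1.28, so s ≈ 0.18·0.82·(1.28)²/(0.27−0.18)² = 29.9.
At s = 29.9: P(θ<0.27) ≈ 0.894. Adjusting to match 0.9 gives s ≈ 31.95.
So α = 0.18·31.95 ≈ 5.75, β = 0.82·31.95 ≈ 26.20.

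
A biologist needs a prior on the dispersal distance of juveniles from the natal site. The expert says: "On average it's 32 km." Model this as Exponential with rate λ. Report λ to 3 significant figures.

Exponential mean = 1/λ, so λ = 1/32.0 = 0.0312.

λ ≈ 0.0312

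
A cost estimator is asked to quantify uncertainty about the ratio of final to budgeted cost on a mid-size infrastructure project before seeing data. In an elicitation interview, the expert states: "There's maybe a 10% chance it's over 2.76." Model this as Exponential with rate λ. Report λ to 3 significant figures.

λ ≈ 0.834

P(T > 2.76) = e^(−λ·2.76) = 0.1, so λ = −ln(0.1)/2.76 = 0.834.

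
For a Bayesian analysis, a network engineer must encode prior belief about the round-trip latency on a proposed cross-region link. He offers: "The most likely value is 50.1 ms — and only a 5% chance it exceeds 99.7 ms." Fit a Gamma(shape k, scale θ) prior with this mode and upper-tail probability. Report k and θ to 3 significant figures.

k ≈ 6.85, θ ≈ 8.56

Gamma(k,θ) with k>1 has mode (k−1)θ, so θ = 50.1/(k−1).
Need P(X < 99.7) = 0.95 with θ tied to k this way. Start at k = 2, θ = 50.1: P(X<99.7) ≈ 0.591.
Too low — raise k to concentrate. Iterating converges to k ≈ 6.85.
Then θ = 50.1/(6.85−1) ≈ 8.56.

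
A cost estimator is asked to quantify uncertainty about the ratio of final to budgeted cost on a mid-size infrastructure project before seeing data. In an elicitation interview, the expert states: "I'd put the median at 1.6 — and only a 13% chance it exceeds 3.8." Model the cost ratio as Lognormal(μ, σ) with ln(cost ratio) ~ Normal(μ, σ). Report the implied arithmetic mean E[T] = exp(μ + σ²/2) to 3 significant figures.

If T ~ Lognormal(μ,σ) then ln T ~ Normal(μ,σ), so the p-quantile of ln T is μ + z_p·σ.
ln(1.6) = 0.47 and ln(3.8) = 1.335; z_{0.5} = 0, z_{0.87} = 1.126.
σ = (1.335 − 0.47)/(1.126 − (0)) = 0.768.
μ = 0.47 − (0)·0.768 = 0.470.
E[T] = exp(μ + σ²/2) = exp(0.470 + 0.2949) = 2.15.

E[T] ≈ 2.15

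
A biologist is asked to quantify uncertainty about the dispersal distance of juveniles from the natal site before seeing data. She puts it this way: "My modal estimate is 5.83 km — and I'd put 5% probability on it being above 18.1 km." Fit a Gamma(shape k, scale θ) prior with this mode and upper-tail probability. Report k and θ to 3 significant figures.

Gamma(k,θ) with k>1 has mode (k−1)θ, so θ = 5.83/(k−1).
Need P(X < 18.1) = 0.95 with θ tied to k this way. Start at k = 2, θ = 5.83: P(X<18.1) ≈ 0.816.
Too low — raise k to concentrate. Iterating converges to k ≈ 3.05.
Then θ = 5.83/(3.05−1) ≈ 2.84.

k ≈ 3.05, θ ≈ 2.84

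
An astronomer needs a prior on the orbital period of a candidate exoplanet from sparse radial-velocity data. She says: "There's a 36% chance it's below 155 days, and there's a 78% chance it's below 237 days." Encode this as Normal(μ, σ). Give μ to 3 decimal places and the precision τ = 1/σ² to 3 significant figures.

The p-quantile of Normal(μ,σ) is μ + z_p·σ, with z_{0.36} = -0.3585 and z_{0.78} = 0.7722.
Eliminate σ: μ = (z₂·x₁ − z₁·x₂)/(z₂ − z₁) = (0.7722·155 − (-0.3585)·237)/1.131 = 180.997.
Then σ = (x₂ − x₁)/(z₂ − z₁) = (237 − 155)/1.131 = 72.525.
Precision τ = 1/σ² = 1/72.52² = 0.00019.

μ = 180.997, τ = 0.00019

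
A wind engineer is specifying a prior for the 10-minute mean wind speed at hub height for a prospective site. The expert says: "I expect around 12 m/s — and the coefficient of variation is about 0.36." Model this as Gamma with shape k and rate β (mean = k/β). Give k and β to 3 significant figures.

k ≈ 7.72, β ≈ 0.643

For Gamma(k, rate β): mean = k/β, variance = k/β², so CV = 1/√k.
CV = 0.36, hence k = 1/CV² = 7.72.
Then β = k/mean = 7.72/12 = 0.643.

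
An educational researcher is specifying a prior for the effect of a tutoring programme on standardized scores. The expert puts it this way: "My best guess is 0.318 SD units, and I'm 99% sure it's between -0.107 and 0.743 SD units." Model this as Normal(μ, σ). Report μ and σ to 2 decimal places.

A symmetric 99% interval runs μ ± z·σ with z = 2.576.
Half-width = 0.425, so σ = 0.425/2.576 = 0.16.
μ is the stated best guess, 0.32.

μ = 0.32, σ = 0.16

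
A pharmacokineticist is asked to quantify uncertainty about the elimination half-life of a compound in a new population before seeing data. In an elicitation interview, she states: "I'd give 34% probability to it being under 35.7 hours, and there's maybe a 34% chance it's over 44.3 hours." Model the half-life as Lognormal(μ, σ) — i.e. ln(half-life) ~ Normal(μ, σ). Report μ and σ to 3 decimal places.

μ ≈ 3.683, σ ≈ 0.262

If T ~ Lognormal(μ,σ) then ln T ~ Normal(μ,σ), so the p-quantile of ln T is μ + z_p·σ.
ln(35.7) = 3.575 and ln(44.3) = 3.791; z_{0.34} = -0.4125, z_{0.66} = 0.4125.
σ = (3.791 − 3.575)/(0.4125 − (-0.4125)) = 0.262.
μ = 3.575 − (-0.4125)·0.262 = 3.683.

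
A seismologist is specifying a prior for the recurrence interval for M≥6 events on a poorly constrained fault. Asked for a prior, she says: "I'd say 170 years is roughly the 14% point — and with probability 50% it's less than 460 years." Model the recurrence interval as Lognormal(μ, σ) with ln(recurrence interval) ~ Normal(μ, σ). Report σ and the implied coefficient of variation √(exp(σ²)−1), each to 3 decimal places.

σ ≈ 0.921, CV ≈ 1.156

If T ~ Lognormal(μ,σ) then ln T ~ Normal(μ,σ), so the p-quantile of ln T is μ + z_p·σ.
ln(170) = 5.136 and ln(460) = 6.131; z_{0.14} = -1.08, z_{0.5} = 0.
σ = (6.131 − 5.136)/(0 − (-1.08)) = 0.921.
μ = 5.136 − (-1.08)·0.921 = 6.131.
CV = √(exp(σ²)−1) = √(exp(0.8490)−1) = 1.156.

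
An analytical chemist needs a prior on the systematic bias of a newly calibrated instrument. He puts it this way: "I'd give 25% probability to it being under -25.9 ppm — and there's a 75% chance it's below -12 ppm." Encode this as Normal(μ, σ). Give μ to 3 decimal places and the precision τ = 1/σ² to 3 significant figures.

The p-quantile of Normal(μ,σ) is μ + z_p·σ, with z_{0.25} = -0.6745 and z_{0.75} = 0.6745.
Eliminate σ: μ = (z₂·x₁ − z₁·x₂)/(z₂ − z₁) = (0.6745·-25.9 − (-0.6745)·-12)/1.349 = -18.950.
Then σ = (x₂ − x₁)/(z₂ − z₁) = (-12 − -25.9)/1.349 = 10.304.
Precision τ = 1/σ² = 1/10.3² = 0.00942.

μ = -18.950, τ = 0.00942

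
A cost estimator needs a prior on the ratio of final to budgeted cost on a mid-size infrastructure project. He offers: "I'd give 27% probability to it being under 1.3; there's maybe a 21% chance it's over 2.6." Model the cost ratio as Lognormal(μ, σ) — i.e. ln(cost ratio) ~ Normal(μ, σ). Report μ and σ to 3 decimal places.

If T ~ Lognormal(μ,σ) then ln T ~ Normal(μ,σ), so the p-quantile of ln T is μ + z_p·σ.
ln(1.3) = 0.2624 and ln(2.6) = 0.9555; z_{0.27} = -0.6128, z_{0.79} = 0.8064.
σ = (0.9555 − 0.2624)/(0.8064 − (-0.6128)) = 0.488.
μ = 0.2624 − (-0.6128)·0.488 = 0.562.

μ ≈ 0.562, σ ≈ 0.488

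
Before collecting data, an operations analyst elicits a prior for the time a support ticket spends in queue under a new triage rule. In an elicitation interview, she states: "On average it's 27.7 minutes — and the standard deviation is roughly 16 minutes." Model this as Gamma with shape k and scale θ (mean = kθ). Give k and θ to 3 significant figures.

For Gamma(k, scale θ): mean = kθ, variance = kθ², so CV = 1/√k.
CV = SD/mean = 16/27.7 = 0.5776, hence k = 1/CV² = 3.
Then θ = mean/k = 27.7/3 = 9.24.

k ≈ 3, θ ≈ 9.24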